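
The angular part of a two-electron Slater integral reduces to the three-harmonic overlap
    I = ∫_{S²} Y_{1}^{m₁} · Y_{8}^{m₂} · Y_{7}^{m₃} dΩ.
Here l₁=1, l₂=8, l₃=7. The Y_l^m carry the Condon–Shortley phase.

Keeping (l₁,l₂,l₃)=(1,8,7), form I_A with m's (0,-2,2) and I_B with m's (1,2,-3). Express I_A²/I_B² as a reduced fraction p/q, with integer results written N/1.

Shared (l₁,l₂,l₃)=(1,8,7): N and (l;000)² cancel in I_A²/I_B².
A: Δ = 2!·0!·14!/17! = 1/2040; Racah Σ t=1..1: t=1:−1/43545600 = -1/43545600; ⇒ 3j(1 8 7; 0 -2 2)² = 1/34, sgn +1
B: Δ = 2!·0!·14!/17! = 1/2040; Racah Σ t=0..0: t=0:+1/174182400 = 1/174182400; ⇒ 3j(1 8 7; 1 2 -3)² = 1/136, sgn +1
I_A²/I_B² = (1/34)/(1/136) = 4/1

4/1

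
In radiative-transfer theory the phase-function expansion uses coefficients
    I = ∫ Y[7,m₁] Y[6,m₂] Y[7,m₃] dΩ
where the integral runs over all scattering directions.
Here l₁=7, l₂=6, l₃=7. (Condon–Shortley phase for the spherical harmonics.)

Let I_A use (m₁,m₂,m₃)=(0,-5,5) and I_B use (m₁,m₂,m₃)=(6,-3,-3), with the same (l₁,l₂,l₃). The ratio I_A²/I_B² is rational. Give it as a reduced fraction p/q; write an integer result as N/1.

l's match ⇒ only the (l;m) 3-j factors differ between A and B.
A: triangle coeff Δ(7,6,7) = 1/2444321880; Σ_t [0,1]: t=0:+1/435456000 t=1:−1/124416000 = -1/174182400; (3j)²=55/4199 [(7 6 7; 0 -5 5)], sign=-1
B: triangle coeff Δ(7,6,7) = 1/2444321880; Σ_t [0,1]: t=0:+1/130636800 t=1:−1/232243200 = 1/298598400; (3j)²=7/1292 [(7 6 7; 6 -3 -3)], sign=+1
I_A²/I_B² = (55/4199)/(7/1292) = 220/91

220/91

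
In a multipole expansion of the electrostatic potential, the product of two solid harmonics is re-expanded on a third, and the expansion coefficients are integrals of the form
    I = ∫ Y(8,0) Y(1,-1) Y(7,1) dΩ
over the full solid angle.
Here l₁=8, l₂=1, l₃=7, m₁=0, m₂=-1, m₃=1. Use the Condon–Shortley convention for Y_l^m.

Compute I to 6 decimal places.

Rules hold: Σm=0, L=16 even, 7≤7≤9.
N = 17·3·15 = 765
Δ = 2!·14!·0!/17! = 1/2040
Racah Σ t=1..1: t=1:−1/25401600 = -1/25401600
⇒ 3j(8 1 7; 0 0 0)² = 8/255, sgn +1
Racah Σ t=0..0: t=0:+1/58060800 = 1/58060800
⇒ 3j(8 1 7; 0 -1 1)² = 7/510, sgn +1
4πI² = N·(3j₀)²·(3jₘ)² = 28/85
I = +1·√(0.329412/4π) = 0.16190663

0.161907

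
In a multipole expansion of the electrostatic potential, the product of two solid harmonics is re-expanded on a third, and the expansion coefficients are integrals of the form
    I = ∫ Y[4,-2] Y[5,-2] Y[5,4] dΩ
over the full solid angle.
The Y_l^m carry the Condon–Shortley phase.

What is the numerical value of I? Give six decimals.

Checks pass: Σm=0; 14 even; l₃=5∈[1,9].
(2·4+1)(2·5+1)(2·5+1) = 1089
Δ: 4! 4! 6! / 15! → 1/3153150
sum: t=0:+1/69120 t=1:−1/1728 t=2:+1/576 t=3:−1/1728 t=4:+1/69120 = 7/11520
3j²(4 5 5; 0 0 0) = Δ·Π!·Σ² = 2/143  (sign -1)
sum: t=2:+1/11520 t=3:−1/25920 = 1/20736
3j²(4 5 5; -2 -2 4) = Δ·Π!·Σ² = 5/429  (sign -1)
combine: 4πI² = 1089·2/143·5/429 = 30/169
take √, sign +1: I = 0.11885360

0.118854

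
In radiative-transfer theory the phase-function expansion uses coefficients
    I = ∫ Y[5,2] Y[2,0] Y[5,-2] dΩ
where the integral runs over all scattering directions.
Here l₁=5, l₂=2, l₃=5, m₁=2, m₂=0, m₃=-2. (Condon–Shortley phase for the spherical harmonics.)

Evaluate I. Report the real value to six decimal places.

Rules hold: Σm=0, L=12 even, 3≤5≤7.
N = 11·5·11 = 605
Δ = 2!·8!·2!/13! = 1/38610
Racah Σ t=0..2: t=0:+1/2880 t=1:−1/576 t=2:+1/2880 = -1/960
⇒ 3j(5 2 5; 0 0 0)² = 10/429, sgn +1
Racah Σ t=0..2: t=0:+1/2880 t=1:−1/1440 t=2:+1/20160 = -1/3360
⇒ 3j(5 2 5; 2 0 -2)² = 6/715, sgn +1
4πI² = N·(3j₀)²·(3jₘ)² = 20/169
I = +1·√(0.118343/4π) = 0.09704356

0.097044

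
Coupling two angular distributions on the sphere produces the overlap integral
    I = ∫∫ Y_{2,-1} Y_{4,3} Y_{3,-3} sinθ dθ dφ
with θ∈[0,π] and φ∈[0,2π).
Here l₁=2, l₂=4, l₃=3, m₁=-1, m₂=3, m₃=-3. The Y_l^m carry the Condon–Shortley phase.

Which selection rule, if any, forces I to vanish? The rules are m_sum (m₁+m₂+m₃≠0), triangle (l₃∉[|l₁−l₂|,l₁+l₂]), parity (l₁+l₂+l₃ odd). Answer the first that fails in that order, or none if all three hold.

azimuthal sum: -1 + 3 − 3 = -1  ✗
2 ≤ 3 ≤ 6 (triangle on l)
L = 2 + 4 + 3 = 9 (odd)

m_sum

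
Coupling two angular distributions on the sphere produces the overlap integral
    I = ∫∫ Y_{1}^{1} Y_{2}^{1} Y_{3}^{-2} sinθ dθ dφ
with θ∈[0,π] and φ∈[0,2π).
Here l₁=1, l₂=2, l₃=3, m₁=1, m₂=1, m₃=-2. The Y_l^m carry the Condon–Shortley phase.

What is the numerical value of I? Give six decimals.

0.261169

Checks pass: Σm=0; 6 even; l₃=3∈[1,3].
(2·1+1)(2·2+1)(2·3+1) = 105
Δ: 0! 2! 4! / 7! → 1/105
sum: t=0:+1/4 = 1/4
3j²(1 2 3; 0 0 0) = Δ·Π!·Σ² = 3/35  (sign -1)
sum: t=0:+1/12 = 1/12
3j²(1 2 3; 1 1 -2) = Δ·Π!·Σ² = 2/21  (sign -1)
combine: 4πI² = 105·3/35·2/21 = 6/7
take √, sign +1: I = 0.26116903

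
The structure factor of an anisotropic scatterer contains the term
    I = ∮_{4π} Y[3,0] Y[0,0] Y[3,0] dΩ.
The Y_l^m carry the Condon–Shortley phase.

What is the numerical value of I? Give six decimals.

m-sum 0 ✓  L=6 even ✓  3≤3≤3 ✓
Π(2lᵢ+1) = 7×1×7 = 49
triangle coeff Δ(3,0,3) = 1/7
Σ_t [0,0]: t=0:+1/36 = 1/36
(3j)²=1/7 [(3 0 3; 0 0 0)], sign=-1
(m-triple is (0,0,0) — same symbol as above.)
⇒ 4πI² = 1/1
I = (+1)√(1/1/(4π)) = 0.28209479

0.282095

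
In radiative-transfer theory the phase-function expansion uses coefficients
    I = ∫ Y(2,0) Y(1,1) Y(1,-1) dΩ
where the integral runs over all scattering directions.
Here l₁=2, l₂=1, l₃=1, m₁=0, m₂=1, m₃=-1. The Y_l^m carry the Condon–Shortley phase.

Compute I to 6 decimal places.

Checks pass: Σm=0; 4 even; l₃=1∈[1,3].
(2·2+1)(2·1+1)(2·1+1) = 45
Δ: 2! 2! 0! / 5! → 1/30
sum: t=1:−1/1 = -1/1
3j²(2 1 1; 0 0 0) = Δ·Π!·Σ² = 2/15  (sign +1)
sum: t=2:+1/4 = 1/4
3j²(2 1 1; 0 1 -1) = Δ·Π!·Σ² = 1/30  (sign +1)
combine: 4πI² = 45·2/15·1/30 = 1/5
take √, sign +1: I = 0.12615663

0.126157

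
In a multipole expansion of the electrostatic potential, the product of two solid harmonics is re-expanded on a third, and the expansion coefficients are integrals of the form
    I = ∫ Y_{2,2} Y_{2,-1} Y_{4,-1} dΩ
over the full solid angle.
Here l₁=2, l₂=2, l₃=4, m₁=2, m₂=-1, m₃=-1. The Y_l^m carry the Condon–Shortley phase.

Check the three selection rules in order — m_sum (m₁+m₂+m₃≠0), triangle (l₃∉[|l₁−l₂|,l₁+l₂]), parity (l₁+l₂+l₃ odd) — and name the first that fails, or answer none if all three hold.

none

azimuthal sum: 2 − 1 − 1 = 0  ✓
0 ≤ 4 ≤ 4 (triangle on l)  ✓
L = 2 + 2 + 4 = 8 (even)  ✓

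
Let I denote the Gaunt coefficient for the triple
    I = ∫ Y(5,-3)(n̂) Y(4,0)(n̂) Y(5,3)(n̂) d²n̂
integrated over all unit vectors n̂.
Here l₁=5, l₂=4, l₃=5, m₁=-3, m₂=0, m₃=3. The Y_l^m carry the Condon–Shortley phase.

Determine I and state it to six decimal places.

0.130198

Checks pass: Σm=0; 14 even; l₃=5∈[1,9].
(2·5+1)(2·4+1)(2·5+1) = 1089
Δ: 4! 6! 4! / 15! → 1/3153150
sum: t=0:+1/69120 t=1:−1/1728 t=2:+1/576 t=3:−1/1728 t=4:+1/69120 = 7/11520
3j²(5 4 5; 0 0 0) = Δ·Π!·Σ² = 2/143  (sign -1)
sum: t=2:+1/11520 t=3:−1/4320 t=4:+1/27648 = -1/9216
3j²(5 4 5; -3 0 3) = Δ·Π!·Σ² = 2/143  (sign -1)
combine: 4πI² = 1089·2/143·2/143 = 36/169
take √, sign +1: I = 0.13019760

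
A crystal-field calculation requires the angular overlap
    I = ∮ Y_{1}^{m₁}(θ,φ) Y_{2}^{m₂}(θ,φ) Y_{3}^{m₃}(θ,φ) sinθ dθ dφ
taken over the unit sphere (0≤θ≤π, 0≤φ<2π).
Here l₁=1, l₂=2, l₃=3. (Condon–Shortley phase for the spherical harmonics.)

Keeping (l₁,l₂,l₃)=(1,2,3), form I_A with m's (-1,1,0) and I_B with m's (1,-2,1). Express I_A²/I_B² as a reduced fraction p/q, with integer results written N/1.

3/1

Shared (l₁,l₂,l₃)=(1,2,3): N and (l;000)² cancel in I_A²/I_B².
A: Δ = 0!·2!·4!/7! = 1/105; Racah Σ t=0..0: t=0:+1/12 = 1/12; ⇒ 3j(1 2 3; -1 1 0)² = 1/35, sgn -1
B: Δ = 0!·2!·4!/7! = 1/105; Racah Σ t=0..0: t=0:+1/48 = 1/48; ⇒ 3j(1 2 3; 1 -2 1)² = 1/105, sgn +1
I_A²/I_B² = (1/35)/(1/105) = 3/1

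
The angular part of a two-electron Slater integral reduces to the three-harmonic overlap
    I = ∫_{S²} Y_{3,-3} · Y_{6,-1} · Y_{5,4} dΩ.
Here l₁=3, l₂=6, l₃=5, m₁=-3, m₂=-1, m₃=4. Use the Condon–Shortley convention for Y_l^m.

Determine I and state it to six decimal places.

Rules hold: Σm=0, L=14 even, 3≤5≤9.
N = 7·13·11 = 1001
Δ = 4!·2!·8!/15! = 1/675675
Racah Σ t=1..3: t=1:−1/8640 t=2:+1/2304 t=3:−1/8640 = 7/34560
⇒ 3j(3 6 5; 0 0 0)² = 7/429, sgn -1
Racah Σ t=4..4: t=4:+1/241920 = 1/241920
⇒ 3j(3 6 5; -3 -1 4)² = 4/1001, sgn -1
4πI² = N·(3j₀)²·(3jₘ)² = 28/429
I = +1·√(0.0652681/4π) = 0.07206849

0.072068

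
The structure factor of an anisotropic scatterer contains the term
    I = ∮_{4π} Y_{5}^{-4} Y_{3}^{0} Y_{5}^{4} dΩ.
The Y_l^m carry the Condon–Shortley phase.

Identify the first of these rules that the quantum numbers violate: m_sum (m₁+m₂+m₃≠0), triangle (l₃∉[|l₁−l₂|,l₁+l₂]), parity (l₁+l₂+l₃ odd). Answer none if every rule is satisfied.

azimuthal sum: -4 + 0 + 4 = 0  ✓
2 ≤ 5 ≤ 8 (triangle on l)  ✓
L = 5 + 3 + 5 = 13 (odd)  ✗

parity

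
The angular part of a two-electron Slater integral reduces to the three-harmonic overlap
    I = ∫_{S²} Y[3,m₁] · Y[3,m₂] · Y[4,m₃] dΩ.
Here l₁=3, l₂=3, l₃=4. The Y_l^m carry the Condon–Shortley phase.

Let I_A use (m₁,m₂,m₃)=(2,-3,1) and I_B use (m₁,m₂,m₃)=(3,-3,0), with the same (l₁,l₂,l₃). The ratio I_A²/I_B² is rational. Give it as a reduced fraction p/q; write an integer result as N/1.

10/3

Same 3,3,4: normalisation and zero-m 3j drop out of the ratio.
A: Δ: 2! 4! 4! / 11! → 1/34650; sum: t=0:+1/288 = 1/288; 3j²(3 3 4; 2 -3 1) = Δ·Π!·Σ² = 5/231  (sign -1)
B: Δ: 2! 4! 4! / 11! → 1/34650; sum: t=0:+1/1152 = 1/1152; 3j²(3 3 4; 3 -3 0) = Δ·Π!·Σ² = 1/154  (sign +1)
I_A²/I_B² = (5/231)/(1/154) = 10/3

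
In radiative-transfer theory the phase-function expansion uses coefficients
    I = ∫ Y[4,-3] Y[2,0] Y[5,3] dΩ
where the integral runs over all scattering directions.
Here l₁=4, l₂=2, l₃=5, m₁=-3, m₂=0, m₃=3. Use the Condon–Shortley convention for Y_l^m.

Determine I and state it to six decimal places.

l₁+l₂+l₃=11 is odd: 3j(l;000)=0 ⇒ I=0

0.000000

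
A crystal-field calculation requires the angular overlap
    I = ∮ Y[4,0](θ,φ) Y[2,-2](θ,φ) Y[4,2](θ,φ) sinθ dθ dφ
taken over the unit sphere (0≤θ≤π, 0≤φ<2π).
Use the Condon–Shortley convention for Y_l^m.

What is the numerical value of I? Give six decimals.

-0.190365

m-sum 0 ✓  L=10 even ✓  2≤4≤6 ✓
Π(2lᵢ+1) = 9×5×9 = 405
triangle coeff Δ(4,2,4) = 1/13860
Σ_t [0,2]: t=0:+1/192 t=1:−1/36 t=2:+1/192 = -5/288
(3j)²=20/693 [(4 2 4; 0 0 0)], sign=-1
Σ_t [0,0]: t=0:+1/192 = 1/192
(3j)²=3/77 [(4 2 4; 0 -2 2)], sign=+1
⇒ 4πI² = 2700/5929
I = (-1)√(2700/5929/(4π)) = -0.19036462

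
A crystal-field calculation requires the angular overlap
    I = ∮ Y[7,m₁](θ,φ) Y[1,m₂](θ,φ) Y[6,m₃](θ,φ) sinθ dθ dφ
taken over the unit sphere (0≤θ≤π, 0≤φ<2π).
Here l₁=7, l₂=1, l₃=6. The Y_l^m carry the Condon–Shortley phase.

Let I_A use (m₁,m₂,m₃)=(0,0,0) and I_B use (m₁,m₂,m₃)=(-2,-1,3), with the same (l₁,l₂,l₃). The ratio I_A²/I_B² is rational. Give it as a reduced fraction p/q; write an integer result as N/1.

l's match ⇒ only the (l;m) 3-j factors differ between A and B.
A: triangle coeff Δ(7,1,6) = 1/1365; Σ_t [1,1]: t=1:−1/518400 = -1/518400; (3j)²=7/195 [(7 1 6; 0 0 0)], sign=-1
B: triangle coeff Δ(7,1,6) = 1/1365; Σ_t [0,0]: t=0:+1/4354560 = 1/4354560; (3j)²=2/273 [(7 1 6; -2 -1 3)], sign=-1
I_A²/I_B² = (7/195)/(2/273) = 49/10

49/10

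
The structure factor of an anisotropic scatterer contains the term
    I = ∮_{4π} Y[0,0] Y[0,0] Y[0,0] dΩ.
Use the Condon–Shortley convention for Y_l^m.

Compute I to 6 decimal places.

m-sum 0 ✓  L=0 even ✓  0≤0≤0 ✓
Π(2lᵢ+1) = 1×1×1 = 1
triangle coeff Δ(0,0,0) = 1/1
Σ_t [0,0]: t=0:+1/1 = 1/1
(3j)²=1/1 [(0 0 0; 0 0 0)], sign=+1
(m-triple is (0,0,0) — same symbol as above.)
⇒ 4πI² = 1/1
I = (+1)√(1/1/(4π)) = 0.28209479

0.282095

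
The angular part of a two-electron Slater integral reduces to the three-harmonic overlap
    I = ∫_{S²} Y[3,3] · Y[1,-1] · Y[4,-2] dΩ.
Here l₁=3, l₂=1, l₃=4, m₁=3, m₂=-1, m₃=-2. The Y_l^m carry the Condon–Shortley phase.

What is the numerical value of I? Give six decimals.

0.061558

m-sum 0 ✓  L=8 even ✓  2≤4≤4 ✓
Π(2lᵢ+1) = 7×3×9 = 189
triangle coeff Δ(3,1,4) = 1/252
Σ_t [0,0]: t=0:+1/36 = 1/36
(3j)²=4/63 [(3 1 4; 0 0 0)], sign=+1
Σ_t [0,0]: t=0:+1/1440 = 1/1440
(3j)²=1/252 [(3 1 4; 3 -1 -2)], sign=+1
⇒ 4πI² = 1/21
I = (+1)√(1/21/(4π)) = 0.06155813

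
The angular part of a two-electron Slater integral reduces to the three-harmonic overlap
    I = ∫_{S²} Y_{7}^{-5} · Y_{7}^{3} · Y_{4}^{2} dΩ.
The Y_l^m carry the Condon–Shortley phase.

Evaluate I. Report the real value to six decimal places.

-0.100310

Checks pass: Σm=0; 18 even; l₃=4∈[0,14].
(2·7+1)(2·7+1)(2·4+1) = 2025
Δ: 10! 4! 4! / 19! → 1/58198140
sum: t=3:−1/17418240 t=4:+1/622080 t=5:−1/230400 t=6:+1/622080 t=7:−1/17418240 = -1/806400
3j²(7 7 4; 0 0 0) = Δ·Π!·Σ² = 2268/230945  (sign -1)
sum: t=8:+1/7741440 t=9:−1/13063680 t=10:+1/348364800 = 29/522547200
3j²(7 7 4; -5 3 2) = Δ·Π!·Σ² = 1682/264537  (sign +1)
combine: 4πI² = 2025·2268/230945·1682/264537 = 24523560/193947611
take √, sign -1: I = -0.10031009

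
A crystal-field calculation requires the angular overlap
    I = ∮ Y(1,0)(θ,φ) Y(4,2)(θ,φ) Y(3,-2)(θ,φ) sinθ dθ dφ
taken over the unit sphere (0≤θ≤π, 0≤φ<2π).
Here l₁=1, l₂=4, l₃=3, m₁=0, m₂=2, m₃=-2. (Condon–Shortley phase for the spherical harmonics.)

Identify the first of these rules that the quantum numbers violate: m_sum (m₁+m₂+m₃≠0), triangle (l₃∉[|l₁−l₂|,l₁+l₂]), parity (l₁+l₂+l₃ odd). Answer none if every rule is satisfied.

azimuthal sum: 0 + 2 − 2 = 0  ✓
3 ≤ 3 ≤ 5 (triangle on l)  ✓
L = 1 + 4 + 3 = 8 (even)  ✓

none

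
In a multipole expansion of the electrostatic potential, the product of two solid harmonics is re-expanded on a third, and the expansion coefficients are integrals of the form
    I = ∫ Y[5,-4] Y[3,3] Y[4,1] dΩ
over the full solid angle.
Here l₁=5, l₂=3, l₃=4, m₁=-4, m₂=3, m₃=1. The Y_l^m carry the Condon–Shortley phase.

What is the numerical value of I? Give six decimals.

-0.186208

Rules hold: Σm=0, L=12 even, 2≤4≤8.
N = 11·7·9 = 693
Δ = 4!·6!·2!/13! = 1/180180
Racah Σ t=1..3: t=1:−1/576 t=2:+1/144 t=3:−1/576 = 1/288
⇒ 3j(5 3 4; 0 0 0)² = 20/1001, sgn +1
Racah Σ t=4..4: t=4:+1/5760 = 1/5760
⇒ 3j(5 3 4; -4 3 1)² = 9/286, sgn -1
4πI² = N·(3j₀)²·(3jₘ)² = 810/1859
I = -1·√(0.435718/4π) = -0.18620781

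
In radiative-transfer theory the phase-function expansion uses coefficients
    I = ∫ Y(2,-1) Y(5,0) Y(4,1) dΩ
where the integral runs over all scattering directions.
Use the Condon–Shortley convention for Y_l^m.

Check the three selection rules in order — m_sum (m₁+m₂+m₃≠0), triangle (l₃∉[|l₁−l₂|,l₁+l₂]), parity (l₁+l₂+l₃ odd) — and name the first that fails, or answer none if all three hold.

Σmᵢ = 0  ✓
l₃∈[|l₁−l₂|,l₁+l₂]=[3,7], have l₃=4  ✓
Σlᵢ = 11 ⇒ odd  ✗

parity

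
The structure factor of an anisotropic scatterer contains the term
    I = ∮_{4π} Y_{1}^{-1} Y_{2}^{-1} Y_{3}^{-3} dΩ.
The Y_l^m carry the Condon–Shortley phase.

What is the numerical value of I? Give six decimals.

-1 − 1 − 3 = -5 ≠ 0: azimuthal integral kills it; I = 0

0.000000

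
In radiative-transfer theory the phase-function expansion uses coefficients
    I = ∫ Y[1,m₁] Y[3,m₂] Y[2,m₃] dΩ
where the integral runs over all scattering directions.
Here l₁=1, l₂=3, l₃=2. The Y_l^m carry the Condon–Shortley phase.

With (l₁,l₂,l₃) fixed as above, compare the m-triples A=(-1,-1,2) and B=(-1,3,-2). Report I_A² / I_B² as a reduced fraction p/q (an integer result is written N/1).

1/15

Shared (l₁,l₂,l₃)=(1,3,2): N and (l;000)² cancel in I_A²/I_B².
A: Δ = 2!·0!·4!/7! = 1/105; Racah Σ t=2..2: t=2:+1/48 = 1/48; ⇒ 3j(1 3 2; -1 -1 2)² = 1/105, sgn +1
B: Δ = 2!·0!·4!/7! = 1/105; Racah Σ t=2..2: t=2:+1/48 = 1/48; ⇒ 3j(1 3 2; -1 3 -2)² = 1/7, sgn +1
I_A²/I_B² = (1/105)/(1/7) = 1/15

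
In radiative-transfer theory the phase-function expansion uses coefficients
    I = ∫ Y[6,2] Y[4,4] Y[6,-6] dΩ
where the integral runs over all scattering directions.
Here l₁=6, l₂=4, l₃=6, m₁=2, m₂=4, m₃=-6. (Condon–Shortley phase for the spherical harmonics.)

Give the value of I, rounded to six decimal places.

0.056161

m-sum 0 ✓  L=16 even ✓  2≤6≤10 ✓
Π(2lᵢ+1) = 13×9×13 = 1521
triangle coeff Δ(6,4,6) = 1/15315300
Σ_t [0,4]: t=0:+1/829440 t=1:−1/25920 t=2:+1/9216 t=3:−1/25920 t=4:+1/829440 = 7/207360
(3j)²=28/2431 [(6 4 6; 0 0 0)], sign=+1
Σ_t [4,4]: t=4:+1/23224320 = 1/23224320
(3j)²=1/442 [(6 4 6; 2 4 -6)], sign=+1
⇒ 4πI² = 126/3179
I = (+1)√(126/3179/(4π)) = 0.05616103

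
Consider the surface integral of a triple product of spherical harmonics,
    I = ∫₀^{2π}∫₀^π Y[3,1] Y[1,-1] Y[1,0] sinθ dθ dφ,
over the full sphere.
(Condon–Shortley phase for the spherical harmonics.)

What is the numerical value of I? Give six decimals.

0.000000

|3−1|≤1≤3+1 violated ⇒ I = 0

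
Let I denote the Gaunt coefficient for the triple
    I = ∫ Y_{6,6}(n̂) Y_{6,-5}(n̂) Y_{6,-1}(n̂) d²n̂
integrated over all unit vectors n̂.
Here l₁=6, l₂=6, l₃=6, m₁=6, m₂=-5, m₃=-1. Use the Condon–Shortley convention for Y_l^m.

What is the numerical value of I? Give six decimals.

Checks pass: Σm=0; 18 even; l₃=6∈[0,12].
(2·6+1)(2·6+1)(2·6+1) = 2197
Δ: 6! 6! 6! / 19! → 1/325909584
sum: t=0:+1/373248000 t=1:−1/1728000 t=2:+1/110592 t=3:−1/46656 t=4:+1/110592 t=5:−1/1728000 t=6:+1/373248000 = -7/1555200
3j²(6 6 6; 0 0 0) = Δ·Π!·Σ² = 400/46189  (sign -1)
sum: t=0:+1/62208000 = 1/62208000
3j²(6 6 6; 6 -5 -1) = Δ·Π!·Σ² = 77/8398  (sign -1)
combine: 4πI² = 2197·400/46189·77/8398 = 18200/104329
take √, sign +1: I = 0.11782250

0.117823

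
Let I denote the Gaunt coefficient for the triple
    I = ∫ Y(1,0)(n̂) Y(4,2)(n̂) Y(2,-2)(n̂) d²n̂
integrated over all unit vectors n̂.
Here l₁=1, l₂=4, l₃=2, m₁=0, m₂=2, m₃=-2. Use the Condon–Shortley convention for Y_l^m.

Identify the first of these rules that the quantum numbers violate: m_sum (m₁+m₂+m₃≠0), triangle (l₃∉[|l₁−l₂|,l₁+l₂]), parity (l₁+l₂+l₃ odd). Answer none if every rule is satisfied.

azimuthal sum: 0 + 2 − 2 = 0  ✓
3 ≤ 2 ≤ 5 (triangle on l)  ✗
L = 1 + 4 + 2 = 7 (odd)

triangle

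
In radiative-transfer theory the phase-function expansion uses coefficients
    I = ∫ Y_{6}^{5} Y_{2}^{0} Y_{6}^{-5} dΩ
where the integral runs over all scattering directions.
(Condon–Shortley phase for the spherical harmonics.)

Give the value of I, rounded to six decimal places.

0.126157

Rules hold: Σm=0, L=14 even, 4≤6≤8.
N = 13·5·13 = 845
Δ = 2!·10!·2!/15! = 1/90090
Racah Σ t=0..2: t=0:+1/69120 t=1:−1/14400 t=2:+1/69120 = -7/172800
⇒ 3j(6 2 6; 0 0 0)² = 14/715, sgn -1
Racah Σ t=0..1: t=0:+1/1451520 t=1:−1/3628800 = 1/2419200
⇒ 3j(6 2 6; 5 0 -5)² = 11/910, sgn -1
4πI² = N·(3j₀)²·(3jₘ)² = 1/5
I = +1·√(0.2/4π) = 0.12615663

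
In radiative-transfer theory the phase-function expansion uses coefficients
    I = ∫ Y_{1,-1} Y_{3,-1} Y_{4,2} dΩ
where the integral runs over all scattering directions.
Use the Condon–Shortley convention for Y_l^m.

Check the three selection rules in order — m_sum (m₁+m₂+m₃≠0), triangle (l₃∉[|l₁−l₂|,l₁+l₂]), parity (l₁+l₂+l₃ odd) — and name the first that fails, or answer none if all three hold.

none

m₁+m₂+m₃ = -1 − 1 + 2 = 0  ✓
triangle: |1−3|=2 ≤ l₃=4 ≤ 1+3=4  ✓
parity: l₁+l₂+l₃ = 8 is even  ✓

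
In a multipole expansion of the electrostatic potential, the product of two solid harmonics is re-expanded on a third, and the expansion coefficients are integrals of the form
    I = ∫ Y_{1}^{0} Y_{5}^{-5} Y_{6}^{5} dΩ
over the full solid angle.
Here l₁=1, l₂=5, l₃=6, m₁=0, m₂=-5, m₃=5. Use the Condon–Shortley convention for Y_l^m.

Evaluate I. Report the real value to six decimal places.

Rules hold: Σm=0, L=12 even, 4≤6≤6.
N = 3·11·13 = 429
Δ = 0!·2!·10!/13! = 1/858
Racah Σ t=0..0: t=0:+1/14400 = 1/14400
⇒ 3j(1 5 6; 0 0 0)² = 6/143, sgn +1
Racah Σ t=0..0: t=0:+1/3628800 = 1/3628800
⇒ 3j(1 5 6; 0 -5 5)² = 1/78, sgn -1
4πI² = N·(3j₀)²·(3jₘ)² = 3/13
I = -1·√(0.230769/4π) = -0.13551395

-0.135514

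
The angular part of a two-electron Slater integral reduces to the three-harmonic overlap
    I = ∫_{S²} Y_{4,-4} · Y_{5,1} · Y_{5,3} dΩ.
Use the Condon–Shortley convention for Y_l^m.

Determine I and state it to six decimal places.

-0.168084

m-sum 0 ✓  L=14 even ✓  1≤5≤9 ✓
Π(2lᵢ+1) = 9×11×11 = 1089
triangle coeff Δ(4,5,5) = 1/3153150
Σ_t [0,4]: t=0:+1/69120 t=1:−1/1728 t=2:+1/576 t=3:−1/1728 t=4:+1/69120 = 7/11520
(3j)²=2/143 [(4 5 5; 0 0 0)], sign=-1
Σ_t [4,4]: t=4:+1/27648 = 1/27648
(3j)²=10/429 [(4 5 5; -4 1 3)], sign=+1
⇒ 4πI² = 60/169
I = (-1)√(60/169/(4π)) = -0.16808437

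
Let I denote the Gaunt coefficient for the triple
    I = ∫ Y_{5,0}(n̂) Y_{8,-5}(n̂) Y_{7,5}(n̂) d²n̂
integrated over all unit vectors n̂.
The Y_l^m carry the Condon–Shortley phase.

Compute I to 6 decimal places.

Rules hold: Σm=0, L=20 even, 3≤7≤13.
N = 11·17·15 = 2805
Δ = 6!·4!·10!/21! = 1/814773960
Racah Σ t=1..5: t=1:−1/87091200 t=2:+1/4976640 t=3:−1/2073600 t=4:+1/4976640 t=5:−1/87091200 = -1/9676800
⇒ 3j(5 8 7; 0 0 0)² = 360/46189, sgn +1
Racah Σ t=1..3: t=1:−1/232243200 t=2:+1/104509440 t=3:−1/522547200 = 1/298598400
⇒ 3j(5 8 7; 0 -5 5)² = 55/7752, sgn +1
4πI² = N·(3j₀)²·(3jₘ)² = 12375/79781
I = +1·√(0.155112/4π) = 0.11110099

0.111101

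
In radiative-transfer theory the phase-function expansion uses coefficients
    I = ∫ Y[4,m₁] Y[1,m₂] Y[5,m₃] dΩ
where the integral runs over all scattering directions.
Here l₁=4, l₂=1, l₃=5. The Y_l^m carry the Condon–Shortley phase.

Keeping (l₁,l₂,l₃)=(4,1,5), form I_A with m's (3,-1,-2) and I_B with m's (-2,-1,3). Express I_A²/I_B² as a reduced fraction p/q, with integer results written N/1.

3/28

l's match ⇒ only the (l;m) 3-j factors differ between A and B.
A: triangle coeff Δ(4,1,5) = 1/495; Σ_t [0,0]: t=0:+1/10080 = 1/10080; (3j)²=1/165 [(4 1 5; 3 -1 -2)], sign=-1
B: triangle coeff Δ(4,1,5) = 1/495; Σ_t [0,0]: t=0:+1/2880 = 1/2880; (3j)²=28/495 [(4 1 5; -2 -1 3)], sign=+1
I_A²/I_B² = (1/165)/(28/495) = 3/28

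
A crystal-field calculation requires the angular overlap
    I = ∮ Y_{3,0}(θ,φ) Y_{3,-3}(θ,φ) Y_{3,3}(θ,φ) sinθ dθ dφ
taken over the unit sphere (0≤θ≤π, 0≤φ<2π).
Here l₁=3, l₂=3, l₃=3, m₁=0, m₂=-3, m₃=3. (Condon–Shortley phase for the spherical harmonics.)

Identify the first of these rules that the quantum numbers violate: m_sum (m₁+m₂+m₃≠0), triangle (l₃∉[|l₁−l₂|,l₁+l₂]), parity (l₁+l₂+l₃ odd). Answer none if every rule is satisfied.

parity

azimuthal sum: 0 − 3 + 3 = 0  ✓
0 ≤ 3 ≤ 6 (triangle on l)  ✓
L = 3 + 3 + 3 = 9 (odd)  ✗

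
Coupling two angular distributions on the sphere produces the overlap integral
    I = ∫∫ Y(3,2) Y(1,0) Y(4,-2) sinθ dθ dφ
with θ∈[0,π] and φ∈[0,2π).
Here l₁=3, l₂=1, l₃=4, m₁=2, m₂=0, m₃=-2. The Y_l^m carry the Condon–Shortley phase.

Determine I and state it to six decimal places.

m-sum 0 ✓  L=8 even ✓  2≤4≤4 ✓
Π(2lᵢ+1) = 7×3×9 = 189
triangle coeff Δ(3,1,4) = 1/252
Σ_t [0,0]: t=0:+1/36 = 1/36
(3j)²=4/63 [(3 1 4; 0 0 0)], sign=+1
Σ_t [0,0]: t=0:+1/120 = 1/120
(3j)²=1/21 [(3 1 4; 2 0 -2)], sign=+1
⇒ 4πI² = 4/7
I = (+1)√(4/7/(4π)) = 0.21324362

0.213244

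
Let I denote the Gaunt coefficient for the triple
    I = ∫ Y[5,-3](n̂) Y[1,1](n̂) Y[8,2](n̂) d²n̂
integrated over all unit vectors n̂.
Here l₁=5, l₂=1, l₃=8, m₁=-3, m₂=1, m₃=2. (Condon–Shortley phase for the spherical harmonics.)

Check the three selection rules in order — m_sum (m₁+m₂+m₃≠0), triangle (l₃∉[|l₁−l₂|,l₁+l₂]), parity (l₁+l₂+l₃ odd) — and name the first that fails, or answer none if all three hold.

Σmᵢ = 0  ✓
l₃∈[|l₁−l₂|,l₁+l₂]=[4,6], have l₃=8  ✗
Σlᵢ = 14 ⇒ even

triangle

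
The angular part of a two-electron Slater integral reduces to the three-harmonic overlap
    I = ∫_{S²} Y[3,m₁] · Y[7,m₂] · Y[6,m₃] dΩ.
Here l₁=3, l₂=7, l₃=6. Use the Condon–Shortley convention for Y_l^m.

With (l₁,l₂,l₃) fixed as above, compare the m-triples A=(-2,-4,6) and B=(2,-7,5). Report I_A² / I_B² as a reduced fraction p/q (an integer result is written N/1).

l's match ⇒ only the (l;m) 3-j factors differ between A and B.
A: triangle coeff Δ(3,7,6) = 1/2042040; Σ_t [3,3]: t=3:−1/43545600 = -1/43545600; (3j)²=11/3094 [(3 7 6; -2 -4 6)], sign=-1
B: triangle coeff Δ(3,7,6) = 1/2042040; Σ_t [0,0]: t=0:+1/87091200 = 1/87091200; (3j)²=11/408 [(3 7 6; 2 -7 5)], sign=-1
I_A²/I_B² = (11/3094)/(11/408) = 12/91

12/91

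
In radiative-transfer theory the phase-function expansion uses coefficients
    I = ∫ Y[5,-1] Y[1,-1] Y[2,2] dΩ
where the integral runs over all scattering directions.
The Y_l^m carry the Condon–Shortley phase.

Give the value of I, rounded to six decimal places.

0.000000

|5−1|≤2≤5+1 violated ⇒ I = 0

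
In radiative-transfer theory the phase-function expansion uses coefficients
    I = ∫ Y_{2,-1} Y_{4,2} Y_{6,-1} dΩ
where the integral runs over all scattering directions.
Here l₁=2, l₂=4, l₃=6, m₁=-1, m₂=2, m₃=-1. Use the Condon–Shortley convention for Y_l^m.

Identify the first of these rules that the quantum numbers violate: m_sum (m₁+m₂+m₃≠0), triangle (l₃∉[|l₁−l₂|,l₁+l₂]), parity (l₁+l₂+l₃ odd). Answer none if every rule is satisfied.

Σmᵢ = 0  ✓
l₃∈[|l₁−l₂|,l₁+l₂]=[2,6], have l₃=6  ✓
Σlᵢ = 12 ⇒ even  ✓

none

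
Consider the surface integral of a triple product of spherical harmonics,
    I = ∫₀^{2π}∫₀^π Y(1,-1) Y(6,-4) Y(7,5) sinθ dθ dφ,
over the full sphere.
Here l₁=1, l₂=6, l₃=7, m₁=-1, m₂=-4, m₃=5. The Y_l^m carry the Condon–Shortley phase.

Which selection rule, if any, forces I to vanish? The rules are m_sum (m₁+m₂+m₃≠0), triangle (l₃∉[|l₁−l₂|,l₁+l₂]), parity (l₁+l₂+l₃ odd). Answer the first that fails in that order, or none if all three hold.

azimuthal sum: -1 − 4 + 5 = 0  ✓
5 ≤ 7 ≤ 7 (triangle on l)  ✓
L = 1 + 6 + 7 = 14 (even)  ✓

none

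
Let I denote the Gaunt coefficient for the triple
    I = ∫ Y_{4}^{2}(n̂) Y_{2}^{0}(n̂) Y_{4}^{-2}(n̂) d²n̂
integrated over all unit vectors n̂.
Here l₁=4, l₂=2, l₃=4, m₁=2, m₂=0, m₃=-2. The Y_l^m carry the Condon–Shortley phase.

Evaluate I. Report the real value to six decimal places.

0.065536

Rules hold: Σm=0, L=10 even, 2≤4≤6.
N = 9·5·9 = 405
Δ = 2!·6!·2!/11! = 1/13860
Racah Σ t=0..2: t=0:+1/192 t=1:−1/36 t=2:+1/192 = -5/288
⇒ 3j(4 2 4; 0 0 0)² = 20/693, sgn -1
Racah Σ t=0..2: t=0:+1/192 t=1:−1/120 t=2:+1/2880 = -1/360
⇒ 3j(4 2 4; 2 0 -2)² = 16/3465, sgn -1
4πI² = N·(3j₀)²·(3jₘ)² = 320/5929
I = +1·√(0.053972/4π) = 0.06553591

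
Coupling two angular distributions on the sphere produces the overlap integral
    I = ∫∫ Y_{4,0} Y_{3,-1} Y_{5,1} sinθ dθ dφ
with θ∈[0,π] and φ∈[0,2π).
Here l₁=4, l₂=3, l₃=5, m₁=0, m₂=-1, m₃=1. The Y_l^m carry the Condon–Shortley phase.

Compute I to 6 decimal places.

Rules hold: Σm=0, L=12 even, 1≤5≤7.
N = 9·7·11 = 693
Δ = 2!·6!·4!/13! = 1/180180
Racah Σ t=0..2: t=0:+1/576 t=1:−1/144 t=2:+1/576 = -1/288
⇒ 3j(4 3 5; 0 0 0)² = 20/1001, sgn +1
Racah Σ t=0..2: t=0:+1/384 t=1:−1/216 t=2:+1/2304 = -11/6912
⇒ 3j(4 3 5; 0 -1 1)² = 11/1638, sgn -1
4πI² = N·(3j₀)²·(3jₘ)² = 110/1183
I = -1·√(0.0929839/4π) = -0.08601992

-0.086020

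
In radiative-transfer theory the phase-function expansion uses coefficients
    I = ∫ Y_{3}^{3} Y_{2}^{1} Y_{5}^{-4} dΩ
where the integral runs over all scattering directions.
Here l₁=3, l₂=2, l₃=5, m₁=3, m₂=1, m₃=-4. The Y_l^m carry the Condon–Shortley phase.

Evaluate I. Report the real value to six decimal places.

0.219610

Rules hold: Σm=0, L=10 even, 1≤5≤5.
N = 7·5·11 = 385
Δ = 0!·6!·4!/11! = 1/2310
Racah Σ t=0..0: t=0:+1/144 = 1/144
⇒ 3j(3 2 5; 0 0 0)² = 10/231, sgn -1
Racah Σ t=0..0: t=0:+1/4320 = 1/4320
⇒ 3j(3 2 5; 3 1 -4)² = 2/55, sgn -1
4πI² = N·(3j₀)²·(3jₘ)² = 20/33
I = +1·√(0.606061/4π) = 0.21961050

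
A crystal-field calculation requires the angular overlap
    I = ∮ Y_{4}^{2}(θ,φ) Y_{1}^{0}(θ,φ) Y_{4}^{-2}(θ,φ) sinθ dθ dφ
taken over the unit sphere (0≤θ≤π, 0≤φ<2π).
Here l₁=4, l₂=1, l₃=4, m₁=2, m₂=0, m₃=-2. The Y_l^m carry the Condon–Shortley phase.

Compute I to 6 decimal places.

L=9 odd ⇒ parity kills the (l;000) factor ⇒ I = 0

0.000000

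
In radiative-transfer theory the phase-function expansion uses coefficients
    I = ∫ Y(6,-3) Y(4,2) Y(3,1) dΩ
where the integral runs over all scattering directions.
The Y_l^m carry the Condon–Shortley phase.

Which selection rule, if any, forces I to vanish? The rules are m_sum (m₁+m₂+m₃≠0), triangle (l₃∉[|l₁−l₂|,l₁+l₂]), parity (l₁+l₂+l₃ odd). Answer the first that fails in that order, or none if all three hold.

azimuthal sum: -3 + 2 + 1 = 0  ✓
2 ≤ 3 ≤ 10 (triangle on l)  ✓
L = 6 + 4 + 3 = 13 (odd)  ✗

parity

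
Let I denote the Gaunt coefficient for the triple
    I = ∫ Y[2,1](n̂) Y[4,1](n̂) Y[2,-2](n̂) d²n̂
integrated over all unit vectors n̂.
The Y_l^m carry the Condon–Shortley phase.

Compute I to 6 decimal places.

Checks pass: Σm=0; 8 even; l₃=2∈[2,6].
(2·2+1)(2·4+1)(2·2+1) = 225
Δ: 4! 0! 4! / 9! → 1/630
sum: t=2:+1/16 = 1/16
3j²(2 4 2; 0 0 0) = Δ·Π!·Σ² = 2/35  (sign +1)
sum: t=1:−1/144 = -1/144
3j²(2 4 2; 1 1 -2) = Δ·Π!·Σ² = 1/126  (sign -1)
combine: 4πI² = 225·2/35·1/126 = 5/49
take √, sign -1: I = -0.09011188

-0.090112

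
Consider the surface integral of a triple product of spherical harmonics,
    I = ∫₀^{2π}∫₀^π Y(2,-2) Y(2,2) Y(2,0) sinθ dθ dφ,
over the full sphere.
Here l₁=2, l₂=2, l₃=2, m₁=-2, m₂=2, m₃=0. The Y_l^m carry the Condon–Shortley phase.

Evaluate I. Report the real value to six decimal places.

Rules hold: Σm=0, L=6 even, 0≤2≤4.
N = 5·5·5 = 125
Δ = 2!·2!·2!/7! = 1/630
Racah Σ t=0..2: t=0:+1/8 t=1:−1/1 t=2:+1/8 = -3/4
⇒ 3j(2 2 2; 0 0 0)² = 2/35, sgn -1
Racah Σ t=2..2: t=2:+1/8 = 1/8
⇒ 3j(2 2 2; -2 2 0)² = 2/35, sgn +1
4πI² = N·(3j₀)²·(3jₘ)² = 20/49
I = -1·√(0.408163/4π) = -0.18022375

-0.180224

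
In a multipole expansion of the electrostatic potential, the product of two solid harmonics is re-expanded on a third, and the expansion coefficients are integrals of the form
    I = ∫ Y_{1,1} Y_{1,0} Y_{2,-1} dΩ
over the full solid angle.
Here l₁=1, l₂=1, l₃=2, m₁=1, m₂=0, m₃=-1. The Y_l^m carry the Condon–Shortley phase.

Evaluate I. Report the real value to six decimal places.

-0.218510

Rules hold: Σm=0, L=4 even, 0≤2≤2.
N = 3·3·5 = 45
Δ = 0!·2!·2!/5! = 1/30
Racah Σ t=0..0: t=0:+1/1 = 1/1
⇒ 3j(1 1 2; 0 0 0)² = 2/15, sgn +1
Racah Σ t=0..0: t=0:+1/2 = 1/2
⇒ 3j(1 1 2; 1 0 -1)² = 1/10, sgn -1
4πI² = N·(3j₀)²·(3jₘ)² = 3/5
I = -1·√(0.6/4π) = -0.21850969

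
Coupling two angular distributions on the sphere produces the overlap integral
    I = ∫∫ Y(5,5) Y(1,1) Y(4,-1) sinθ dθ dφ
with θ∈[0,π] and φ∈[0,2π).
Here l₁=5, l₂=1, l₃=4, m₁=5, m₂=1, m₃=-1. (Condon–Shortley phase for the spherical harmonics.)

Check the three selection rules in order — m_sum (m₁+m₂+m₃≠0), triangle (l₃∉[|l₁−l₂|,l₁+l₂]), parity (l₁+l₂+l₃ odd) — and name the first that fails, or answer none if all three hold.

Σmᵢ = 5  ✗
l₃∈[|l₁−l₂|,l₁+l₂]=[4,6], have l₃=4
Σlᵢ = 10 ⇒ even

m_sum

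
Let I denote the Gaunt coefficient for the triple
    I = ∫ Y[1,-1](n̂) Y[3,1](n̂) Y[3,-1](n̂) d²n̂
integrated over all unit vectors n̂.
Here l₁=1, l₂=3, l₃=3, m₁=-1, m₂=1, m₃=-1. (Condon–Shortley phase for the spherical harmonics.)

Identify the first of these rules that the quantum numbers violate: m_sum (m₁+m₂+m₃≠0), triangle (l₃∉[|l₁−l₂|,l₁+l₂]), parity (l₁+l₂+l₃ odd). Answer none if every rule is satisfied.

m_sum

azimuthal sum: -1 + 1 − 1 = -1  ✗
2 ≤ 3 ≤ 4 (triangle on l)
L = 1 + 3 + 3 = 7 (odd)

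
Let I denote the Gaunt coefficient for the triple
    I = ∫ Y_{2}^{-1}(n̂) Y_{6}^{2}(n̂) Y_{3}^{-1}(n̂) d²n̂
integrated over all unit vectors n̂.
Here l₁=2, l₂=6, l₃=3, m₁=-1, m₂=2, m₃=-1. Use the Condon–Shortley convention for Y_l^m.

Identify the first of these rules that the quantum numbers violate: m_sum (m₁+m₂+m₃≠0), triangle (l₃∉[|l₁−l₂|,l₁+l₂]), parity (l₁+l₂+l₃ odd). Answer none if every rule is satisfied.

m₁+m₂+m₃ = -1 + 2 − 1 = 0  ✓
triangle: |2−6|=4 ≤ l₃=3 ≤ 2+6=8  ✗
parity: l₁+l₂+l₃ = 11 is odd

triangle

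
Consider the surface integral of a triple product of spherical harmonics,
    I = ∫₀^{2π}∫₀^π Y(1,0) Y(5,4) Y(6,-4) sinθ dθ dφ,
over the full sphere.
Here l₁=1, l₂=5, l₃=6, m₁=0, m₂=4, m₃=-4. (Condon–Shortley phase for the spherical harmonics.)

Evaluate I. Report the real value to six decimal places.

0.182727

Checks pass: Σm=0; 12 even; l₃=6∈[4,6].
(2·1+1)(2·5+1)(2·6+1) = 429
Δ: 0! 2! 10! / 13! → 1/858
sum: t=0:+1/14400 = 1/14400
3j²(1 5 6; 0 0 0) = Δ·Π!·Σ² = 6/143  (sign +1)
sum: t=0:+1/362880 = 1/362880
3j²(1 5 6; 0 4 -4) = Δ·Π!·Σ² = 10/429  (sign +1)
combine: 4πI² = 429·6/143·10/429 = 60/143
take √, sign +1: I = 0.18272698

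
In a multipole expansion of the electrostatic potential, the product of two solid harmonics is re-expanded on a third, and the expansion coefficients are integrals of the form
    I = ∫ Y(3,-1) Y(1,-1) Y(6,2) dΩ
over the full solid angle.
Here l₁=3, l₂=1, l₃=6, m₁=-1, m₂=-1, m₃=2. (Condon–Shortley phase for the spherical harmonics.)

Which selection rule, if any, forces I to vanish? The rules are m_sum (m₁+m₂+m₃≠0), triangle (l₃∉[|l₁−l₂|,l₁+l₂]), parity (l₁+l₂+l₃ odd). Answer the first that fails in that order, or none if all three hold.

triangle

Σmᵢ = 0  ✓
l₃∈[|l₁−l₂|,l₁+l₂]=[2,4], have l₃=6  ✗
Σlᵢ = 10 ⇒ even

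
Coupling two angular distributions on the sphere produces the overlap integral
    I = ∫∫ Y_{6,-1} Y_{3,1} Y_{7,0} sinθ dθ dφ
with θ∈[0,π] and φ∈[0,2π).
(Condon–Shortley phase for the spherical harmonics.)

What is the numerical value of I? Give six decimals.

0.006417

Rules hold: Σm=0, L=16 even, 3≤7≤9.
N = 13·7·15 = 1365
Δ = 2!·10!·4!/17! = 1/2042040
Racah Σ t=0..2: t=0:+1/207360 t=1:−1/57600 t=2:+1/207360 = -1/129600
⇒ 3j(6 3 7; 0 0 0)² = 168/12155, sgn +1
Racah Σ t=0..2: t=0:+1/1451520 t=1:−1/103680 t=2:+1/115200 = -1/3628800
⇒ 3j(6 3 7; -1 1 0)² = 1/36465, sgn +1
4πI² = N·(3j₀)²·(3jₘ)² = 1176/2272985
I = +1·√(0.000517381/4π) = 0.00641653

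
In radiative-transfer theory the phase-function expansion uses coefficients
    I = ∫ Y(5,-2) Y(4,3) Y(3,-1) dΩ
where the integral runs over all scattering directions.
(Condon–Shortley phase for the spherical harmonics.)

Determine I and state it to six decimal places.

Rules hold: Σm=0, L=12 even, 1≤3≤9.
N = 11·9·7 = 693
Δ = 6!·4!·2!/13! = 1/180180
Racah Σ t=2..4: t=2:+1/576 t=3:−1/144 t=4:+1/576 = -1/288
⇒ 3j(5 4 3; 0 0 0)² = 20/1001, sgn +1
Racah Σ t=5..6: t=5:−1/960 t=6:+1/4320 = -7/8640
⇒ 3j(5 4 3; -2 3 -1)² = 343/12870, sgn -1
4πI² = N·(3j₀)²·(3jₘ)² = 686/1859
I = -1·√(0.369016/4π) = -0.17136315

-0.171363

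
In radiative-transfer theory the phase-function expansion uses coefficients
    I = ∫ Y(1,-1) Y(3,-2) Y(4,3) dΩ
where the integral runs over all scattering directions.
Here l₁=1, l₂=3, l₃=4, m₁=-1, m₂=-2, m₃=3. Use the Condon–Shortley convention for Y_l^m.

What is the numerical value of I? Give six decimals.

-0.282095

Checks pass: Σm=0; 8 even; l₃=4∈[2,4].
(2·1+1)(2·3+1)(2·4+1) = 189
Δ: 0! 2! 6! / 9! → 1/252
sum: t=0:+1/36 = 1/36
3j²(1 3 4; 0 0 0) = Δ·Π!·Σ² = 4/63  (sign +1)
sum: t=0:+1/240 = 1/240
3j²(1 3 4; -1 -2 3) = Δ·Π!·Σ² = 1/12  (sign -1)
combine: 4πI² = 189·4/63·1/12 = 1/1
take √, sign -1: I = -0.28209479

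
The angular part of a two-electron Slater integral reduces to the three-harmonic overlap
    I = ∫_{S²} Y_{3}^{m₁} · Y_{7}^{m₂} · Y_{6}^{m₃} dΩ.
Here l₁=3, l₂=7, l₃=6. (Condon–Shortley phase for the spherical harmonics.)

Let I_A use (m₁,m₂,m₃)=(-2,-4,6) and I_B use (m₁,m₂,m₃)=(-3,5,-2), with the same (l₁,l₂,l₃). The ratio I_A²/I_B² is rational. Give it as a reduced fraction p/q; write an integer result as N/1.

Same 3,7,6: normalisation and zero-m 3j drop out of the ratio.
A: Δ: 4! 2! 10! / 17! → 1/2042040; sum: t=3:−1/43545600 = -1/43545600; 3j²(3 7 6; -2 -4 6) = Δ·Π!·Σ² = 11/3094  (sign -1)
B: Δ: 4! 2! 10! / 17! → 1/2042040; sum: t=4:+1/3870720 = 1/3870720; 3j²(3 7 6; -3 5 -2) = Δ·Π!·Σ² = 135/6188  (sign +1)
I_A²/I_B² = (11/3094)/(135/6188) = 22/135

22/135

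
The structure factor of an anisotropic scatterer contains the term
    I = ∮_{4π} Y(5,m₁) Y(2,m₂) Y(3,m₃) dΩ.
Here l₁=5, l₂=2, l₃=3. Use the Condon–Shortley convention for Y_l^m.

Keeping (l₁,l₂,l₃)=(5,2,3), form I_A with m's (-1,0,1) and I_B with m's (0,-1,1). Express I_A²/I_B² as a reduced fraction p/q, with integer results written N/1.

9/5

Shared (l₁,l₂,l₃)=(5,2,3): N and (l;000)² cancel in I_A²/I_B².
A: Δ = 4!·6!·0!/11! = 1/2310; Racah Σ t=2..2: t=2:+1/192 = 1/192; ⇒ 3j(5 2 3; -1 0 1)² = 3/77, sgn +1
B: Δ = 4!·6!·0!/11! = 1/2310; Racah Σ t=1..1: t=1:−1/288 = -1/288; ⇒ 3j(5 2 3; 0 -1 1)² = 5/231, sgn -1
I_A²/I_B² = (3/77)/(5/231) = 9/5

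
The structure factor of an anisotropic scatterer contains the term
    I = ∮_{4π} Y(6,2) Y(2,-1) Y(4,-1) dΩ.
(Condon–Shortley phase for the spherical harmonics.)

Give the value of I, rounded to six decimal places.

0.238034

Rules hold: Σm=0, L=12 even, 4≤4≤8.
N = 13·5·9 = 585
Δ = 4!·8!·0!/13! = 1/6435
Racah Σ t=2..2: t=2:+1/2304 = 1/2304
⇒ 3j(6 2 4; 0 0 0)² = 5/143, sgn +1
Racah Σ t=1..1: t=1:−1/4320 = -1/4320
⇒ 3j(6 2 4; 2 -1 -1)² = 224/6435, sgn +1
4πI² = N·(3j₀)²·(3jₘ)² = 1120/1573
I = +1·√(0.712015/4π) = 0.23803440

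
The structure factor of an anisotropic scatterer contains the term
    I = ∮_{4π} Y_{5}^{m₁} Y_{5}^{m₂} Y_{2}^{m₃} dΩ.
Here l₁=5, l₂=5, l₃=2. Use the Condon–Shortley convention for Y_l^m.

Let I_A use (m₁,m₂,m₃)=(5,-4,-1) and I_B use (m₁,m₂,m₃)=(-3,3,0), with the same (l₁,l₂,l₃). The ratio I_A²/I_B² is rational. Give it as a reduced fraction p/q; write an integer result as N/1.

Same 5,5,2: normalisation and zero-m 3j drop out of the ratio.
A: Δ: 8! 2! 2! / 13! → 1/38610; sum: t=0:+1/80640 = 1/80640; 3j²(5 5 2; 5 -4 -1) = Δ·Π!·Σ² = 9/286  (sign -1)
B: Δ: 8! 2! 2! / 13! → 1/38610; sum: t=6:+1/5760 t=7:−1/5040 t=8:+1/161280 = -1/53760; 3j²(5 5 2; -3 3 0) = Δ·Π!·Σ² = 1/4290  (sign -1)
I_A²/I_B² = (9/286)/(1/4290) = 135/1

135/1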